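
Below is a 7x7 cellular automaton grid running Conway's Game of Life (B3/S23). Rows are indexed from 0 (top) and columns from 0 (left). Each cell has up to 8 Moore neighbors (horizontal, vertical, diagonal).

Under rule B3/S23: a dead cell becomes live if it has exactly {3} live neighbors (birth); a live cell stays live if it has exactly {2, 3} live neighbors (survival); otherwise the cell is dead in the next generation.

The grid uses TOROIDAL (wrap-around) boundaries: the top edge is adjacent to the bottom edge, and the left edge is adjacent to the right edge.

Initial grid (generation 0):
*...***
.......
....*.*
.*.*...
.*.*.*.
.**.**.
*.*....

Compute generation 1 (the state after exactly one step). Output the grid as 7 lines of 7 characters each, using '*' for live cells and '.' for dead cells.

Answer: **...**
*...*..
.......
*..*.*.
**.*.*.
*...***
*.*....

Derivation:
Simulating step by step:
Generation 0 (given above): 17 live cells
Generation 1: 19 live cells
(generation 1 grid is the final answer)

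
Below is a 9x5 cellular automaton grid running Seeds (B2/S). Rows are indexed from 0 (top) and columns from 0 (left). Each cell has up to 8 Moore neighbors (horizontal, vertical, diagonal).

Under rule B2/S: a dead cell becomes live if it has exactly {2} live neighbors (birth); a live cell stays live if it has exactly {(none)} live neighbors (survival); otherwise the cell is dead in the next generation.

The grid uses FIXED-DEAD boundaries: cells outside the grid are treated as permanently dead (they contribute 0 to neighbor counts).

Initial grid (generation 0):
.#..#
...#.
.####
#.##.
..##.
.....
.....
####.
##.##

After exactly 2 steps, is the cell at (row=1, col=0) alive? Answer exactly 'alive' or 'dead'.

Answer: dead

Derivation:
Simulating step by step:
Generation 0 (given above): 20 live cells
Generation 1: 9 live cells
..##.
#....
#....
.....
....#
..##.
#..#.
.....
.....
Generation 2: 8 live cells
.#...
..##.
.#...
.....
..#..
.#...
.#..#
.....
.....

Cell (1,0) at generation 2: 0 -> dead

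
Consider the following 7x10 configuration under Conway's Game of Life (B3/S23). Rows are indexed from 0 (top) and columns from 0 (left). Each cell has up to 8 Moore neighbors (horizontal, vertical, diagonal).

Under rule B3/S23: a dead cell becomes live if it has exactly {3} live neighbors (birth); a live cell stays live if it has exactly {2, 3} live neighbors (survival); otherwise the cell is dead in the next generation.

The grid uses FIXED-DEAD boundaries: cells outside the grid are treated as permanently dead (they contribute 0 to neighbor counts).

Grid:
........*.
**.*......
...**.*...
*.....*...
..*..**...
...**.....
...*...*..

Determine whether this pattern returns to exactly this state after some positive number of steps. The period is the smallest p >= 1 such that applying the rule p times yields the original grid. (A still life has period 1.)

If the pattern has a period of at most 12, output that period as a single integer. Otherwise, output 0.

Simulating and comparing each generation to the original:
Gen 0 (original, given above): 16 live cells
Gen 1: 24 live cells, differs from original
Gen 2: 9 live cells, differs from original
Gen 3: 1 live cells, differs from original
Gen 4: 0 live cells, differs from original
Gen 5: 0 live cells, differs from original
Gen 6: 0 live cells, differs from original
Gen 7: 0 live cells, differs from original
Gen 8: 0 live cells, differs from original
Gen 9: 0 live cells, differs from original
Gen 10: 0 live cells, differs from original
Gen 11: 0 live cells, differs from original
Gen 12: 0 live cells, differs from original
No period found within 12 steps.

Answer: 0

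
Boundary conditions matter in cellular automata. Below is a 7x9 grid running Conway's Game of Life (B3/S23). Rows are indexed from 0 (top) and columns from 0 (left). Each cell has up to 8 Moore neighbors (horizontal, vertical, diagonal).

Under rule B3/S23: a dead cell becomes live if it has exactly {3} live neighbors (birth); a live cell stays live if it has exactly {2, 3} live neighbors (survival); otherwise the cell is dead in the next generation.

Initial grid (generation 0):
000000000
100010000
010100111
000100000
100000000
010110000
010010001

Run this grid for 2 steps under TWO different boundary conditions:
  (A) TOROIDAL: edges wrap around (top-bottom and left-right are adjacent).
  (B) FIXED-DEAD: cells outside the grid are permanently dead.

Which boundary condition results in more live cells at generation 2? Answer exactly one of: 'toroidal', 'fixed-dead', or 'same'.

Answer: toroidal

Derivation:
Under TOROIDAL boundary, generation 2:
100100000
000100010
001100100
100000010
100010001
000001000
100010000
Population = 15

Under FIXED-DEAD boundary, generation 2:
000000000
000100000
001100111
010000000
000010000
000001000
000010000
Population = 10

Comparison: toroidal=15, fixed-dead=10 -> toroidal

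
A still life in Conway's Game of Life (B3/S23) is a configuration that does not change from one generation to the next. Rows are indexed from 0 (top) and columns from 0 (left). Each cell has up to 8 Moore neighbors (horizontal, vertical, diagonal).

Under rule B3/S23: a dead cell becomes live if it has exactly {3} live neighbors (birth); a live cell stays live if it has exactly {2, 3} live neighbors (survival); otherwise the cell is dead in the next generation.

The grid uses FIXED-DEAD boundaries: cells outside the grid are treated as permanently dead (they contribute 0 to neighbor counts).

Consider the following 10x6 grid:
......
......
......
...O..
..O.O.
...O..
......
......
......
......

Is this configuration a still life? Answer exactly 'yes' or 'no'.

Compute generation 1 and compare to generation 0 (given above):
Generation 1:
......
......
......
...O..
..O.O.
...O..
......
......
......
......
The grids are IDENTICAL -> still life.

Answer: yes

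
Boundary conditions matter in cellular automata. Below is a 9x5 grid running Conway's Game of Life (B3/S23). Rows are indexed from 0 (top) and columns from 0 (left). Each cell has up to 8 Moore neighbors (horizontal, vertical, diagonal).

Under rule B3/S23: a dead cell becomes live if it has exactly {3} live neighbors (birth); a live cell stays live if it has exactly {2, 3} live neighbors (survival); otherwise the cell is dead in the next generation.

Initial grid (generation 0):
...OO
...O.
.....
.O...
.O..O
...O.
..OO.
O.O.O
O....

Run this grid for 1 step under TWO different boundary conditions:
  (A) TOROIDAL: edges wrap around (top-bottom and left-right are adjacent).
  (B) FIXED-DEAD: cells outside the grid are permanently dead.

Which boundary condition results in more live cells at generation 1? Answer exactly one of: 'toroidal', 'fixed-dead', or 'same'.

Answer: toroidal

Derivation:
Under TOROIDAL boundary, generation 1:
...OO
...OO
.....
O....
O.O..
...OO
.OO..
O.O.O
OO...
Population = 16

Under FIXED-DEAD boundary, generation 1:
...OO
...OO
.....
.....
..O..
...OO
.OO.O
..O..
.O...
Population = 12

Comparison: toroidal=16, fixed-dead=12 -> toroidal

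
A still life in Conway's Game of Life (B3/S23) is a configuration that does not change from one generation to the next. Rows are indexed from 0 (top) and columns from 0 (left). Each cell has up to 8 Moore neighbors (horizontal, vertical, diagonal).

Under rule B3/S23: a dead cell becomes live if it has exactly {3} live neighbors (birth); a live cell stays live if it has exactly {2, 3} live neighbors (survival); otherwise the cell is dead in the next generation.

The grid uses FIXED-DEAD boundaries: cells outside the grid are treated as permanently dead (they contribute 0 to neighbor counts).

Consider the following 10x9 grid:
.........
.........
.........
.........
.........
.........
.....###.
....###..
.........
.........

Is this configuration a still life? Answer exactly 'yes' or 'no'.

Answer: no

Derivation:
Compute generation 1 and compare to generation 0 (given above):
Generation 1:
.........
.........
.........
.........
.........
......#..
....#..#.
....#..#.
.....#...
.........
Cell (5,6) differs: gen0=0 vs gen1=1 -> NOT a still life.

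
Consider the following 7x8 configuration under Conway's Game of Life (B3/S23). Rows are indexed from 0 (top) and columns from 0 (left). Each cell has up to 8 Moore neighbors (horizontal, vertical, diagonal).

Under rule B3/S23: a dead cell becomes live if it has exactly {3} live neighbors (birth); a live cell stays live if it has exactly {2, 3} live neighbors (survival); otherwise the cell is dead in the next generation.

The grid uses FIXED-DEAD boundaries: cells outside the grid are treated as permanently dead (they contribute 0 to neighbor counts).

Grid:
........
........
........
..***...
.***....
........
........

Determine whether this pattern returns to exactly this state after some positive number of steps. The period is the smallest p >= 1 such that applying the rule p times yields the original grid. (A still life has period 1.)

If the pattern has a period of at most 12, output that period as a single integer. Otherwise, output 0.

Answer: 2

Derivation:
Simulating and comparing each generation to the original:
Gen 0 (original, given above): 6 live cells
Gen 1: 6 live cells, differs from original
Gen 2: 6 live cells, MATCHES original -> period = 2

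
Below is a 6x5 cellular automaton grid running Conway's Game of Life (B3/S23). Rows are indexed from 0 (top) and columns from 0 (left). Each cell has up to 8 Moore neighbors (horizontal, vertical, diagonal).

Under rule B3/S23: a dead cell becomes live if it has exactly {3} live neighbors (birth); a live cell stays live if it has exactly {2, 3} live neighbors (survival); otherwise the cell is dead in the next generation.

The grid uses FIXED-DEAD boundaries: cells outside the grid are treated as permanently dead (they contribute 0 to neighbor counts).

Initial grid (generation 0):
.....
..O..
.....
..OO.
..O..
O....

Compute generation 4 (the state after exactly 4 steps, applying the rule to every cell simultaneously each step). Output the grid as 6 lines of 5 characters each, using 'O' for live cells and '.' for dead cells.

Simulating step by step:
Generation 0 (given above): 5 live cells
Generation 1: 7 live cells
.....
.....
..OO.
..OO.
.OOO.
.....
Generation 2: 6 live cells
.....
.....
..OO.
....O
.O.O.
..O..
Generation 3: 5 live cells
.....
.....
...O.
....O
..OO.
..O..
Generation 4: 6 live cells
(generation 4 grid is the final answer)

Answer: .....
.....
.....
..O.O
..OO.
..OO.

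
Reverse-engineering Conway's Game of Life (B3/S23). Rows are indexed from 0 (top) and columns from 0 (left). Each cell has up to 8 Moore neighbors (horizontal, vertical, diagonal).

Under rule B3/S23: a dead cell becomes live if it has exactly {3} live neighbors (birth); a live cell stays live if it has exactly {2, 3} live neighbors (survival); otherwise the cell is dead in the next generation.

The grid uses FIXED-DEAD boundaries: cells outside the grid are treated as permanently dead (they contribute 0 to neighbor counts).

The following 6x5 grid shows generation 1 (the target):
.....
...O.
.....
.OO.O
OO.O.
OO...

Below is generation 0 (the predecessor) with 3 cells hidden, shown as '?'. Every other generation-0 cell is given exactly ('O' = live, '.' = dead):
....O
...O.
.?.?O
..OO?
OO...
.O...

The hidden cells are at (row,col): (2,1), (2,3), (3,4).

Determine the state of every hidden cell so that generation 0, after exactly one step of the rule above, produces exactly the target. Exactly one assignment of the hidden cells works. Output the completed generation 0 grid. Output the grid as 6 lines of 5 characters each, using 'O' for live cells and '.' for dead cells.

Hidden generation-0 cells (in order): (2,1), (2,3), (3,4).
A hidden cell only influences target cells in its own 3x3 neighborhood. Try each of the 2^3 = 8 assignments, step the completed generation 0 forward once under B3/S23, and compare with the target:
  (2,1)=. (2,3)=. (3,4)=. -> step gives (1,4)='O' but target has '.' -> reject
  (2,1)=. (2,3)=. (3,4)=O -> step gives (1,4)='O' but target has '.' -> reject
  (2,1)=. (2,3)=O (3,4)=. -> step gives (2,4)='O' but target has '.' -> reject
  (2,1)=. (2,3)=O (3,4)=O -> step reproduces the target at every cell -> ACCEPT
  (2,1)=O (2,3)=. (3,4)=. -> step gives (1,4)='O' but target has '.' -> reject
  (2,1)=O (2,3)=. (3,4)=O -> step gives (1,4)='O' but target has '.' -> reject
  (2,1)=O (2,3)=O (3,4)=. -> step gives (1,2)='O' but target has '.' -> reject
  (2,1)=O (2,3)=O (3,4)=O -> step gives (1,2)='O' but target has '.' -> reject
Unique solution: (2,1)=dead, (2,3)=live, (3,4)=live.
Check: live-neighbor counts of every cell in the completed generation 0:
00121
00234
01454
23343
23432
32200
Applying B3/S23 to generation 0 with these counts gives:
.....
...O.
.....
.OO.O
OO.O.
OO...
which matches the target exactly.

Answer: ....O
...O.
...OO
..OOO
OO...
.O...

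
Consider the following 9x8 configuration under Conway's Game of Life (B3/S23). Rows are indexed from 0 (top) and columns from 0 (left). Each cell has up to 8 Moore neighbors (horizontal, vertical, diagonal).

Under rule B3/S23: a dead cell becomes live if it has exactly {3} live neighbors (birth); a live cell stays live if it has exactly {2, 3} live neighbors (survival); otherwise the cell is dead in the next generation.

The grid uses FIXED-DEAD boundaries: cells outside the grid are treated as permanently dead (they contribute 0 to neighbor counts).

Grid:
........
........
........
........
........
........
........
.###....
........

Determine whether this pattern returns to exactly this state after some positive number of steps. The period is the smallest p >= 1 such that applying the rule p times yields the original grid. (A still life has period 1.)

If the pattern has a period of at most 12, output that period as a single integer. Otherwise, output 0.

Answer: 2

Derivation:
Simulating and comparing each generation to the original:
Gen 0 (original, given above): 3 live cells
Gen 1: 3 live cells, differs from original
Gen 2: 3 live cells, MATCHES original -> period = 2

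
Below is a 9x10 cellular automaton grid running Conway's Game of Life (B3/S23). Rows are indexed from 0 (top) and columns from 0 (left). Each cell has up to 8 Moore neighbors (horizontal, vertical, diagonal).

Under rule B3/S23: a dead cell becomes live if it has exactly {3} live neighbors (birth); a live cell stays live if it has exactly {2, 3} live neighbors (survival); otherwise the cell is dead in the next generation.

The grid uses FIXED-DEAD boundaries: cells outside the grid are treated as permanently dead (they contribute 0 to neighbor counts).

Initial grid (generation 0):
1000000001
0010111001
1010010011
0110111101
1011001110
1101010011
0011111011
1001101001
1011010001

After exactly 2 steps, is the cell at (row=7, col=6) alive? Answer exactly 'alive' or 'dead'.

Answer: alive

Derivation:
Simulating step by step:
Generation 0 (given above): 48 live cells
Generation 1: 22 live cells
0000010000
0001111001
0010000001
1000100001
1000000000
1000000000
1000001000
0000001101
0111010000
Generation 2: 22 live cells
0000011000
0001111000
0000000011
0100000000
1100000000
1100000000
0000001100
0110011100
0010001000

Cell (7,6) at generation 2: 1 -> alive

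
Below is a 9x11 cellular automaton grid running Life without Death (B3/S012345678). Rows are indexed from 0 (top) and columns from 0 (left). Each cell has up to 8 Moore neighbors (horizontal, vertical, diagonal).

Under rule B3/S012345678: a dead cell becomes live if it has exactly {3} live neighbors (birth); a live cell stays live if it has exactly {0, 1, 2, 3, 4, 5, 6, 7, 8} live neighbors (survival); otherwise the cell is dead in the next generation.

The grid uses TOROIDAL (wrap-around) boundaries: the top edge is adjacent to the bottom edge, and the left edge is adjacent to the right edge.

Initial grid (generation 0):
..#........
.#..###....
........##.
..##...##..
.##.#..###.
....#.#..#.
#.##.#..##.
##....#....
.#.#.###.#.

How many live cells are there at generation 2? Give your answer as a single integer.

Simulating step by step:
Generation 0 (given above): 35 live cells
Generation 1: 52 live cells
.###...#...
.#..###....
..#####.##.
.###...##..
.##.######.
....#.#..#.
#.########.
##.#..#..#.
##.#.###.#.
Generation 2: 54 live cells
.###...##..
.#..###.#..
..#####.##.
.###...##..
.##.######.
....#.#..#.
#.########.
##.#..#..#.
##.#.###.#.
Population at generation 2: 54

Answer: 54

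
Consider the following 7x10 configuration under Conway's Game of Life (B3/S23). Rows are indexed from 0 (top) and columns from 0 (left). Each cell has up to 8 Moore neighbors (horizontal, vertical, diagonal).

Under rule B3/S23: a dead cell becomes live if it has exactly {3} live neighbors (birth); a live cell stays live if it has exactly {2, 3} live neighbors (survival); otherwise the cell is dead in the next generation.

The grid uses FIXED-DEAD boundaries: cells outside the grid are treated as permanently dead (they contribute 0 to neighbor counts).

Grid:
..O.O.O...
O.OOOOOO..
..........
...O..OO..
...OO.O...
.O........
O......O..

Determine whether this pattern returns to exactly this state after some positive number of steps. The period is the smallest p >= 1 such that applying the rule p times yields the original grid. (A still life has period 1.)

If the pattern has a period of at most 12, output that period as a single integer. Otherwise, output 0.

Simulating and comparing each generation to the original:
Gen 0 (original, given above): 19 live cells
Gen 1: 22 live cells, differs from original
Gen 2: 15 live cells, differs from original
Gen 3: 18 live cells, differs from original
Gen 4: 13 live cells, differs from original
Gen 5: 13 live cells, differs from original
Gen 6: 14 live cells, differs from original
Gen 7: 12 live cells, differs from original
Gen 8: 12 live cells, differs from original
Gen 9: 18 live cells, differs from original
Gen 10: 16 live cells, differs from original
Gen 11: 16 live cells, differs from original
Gen 12: 16 live cells, differs from original
No period found within 12 steps.

Answer: 0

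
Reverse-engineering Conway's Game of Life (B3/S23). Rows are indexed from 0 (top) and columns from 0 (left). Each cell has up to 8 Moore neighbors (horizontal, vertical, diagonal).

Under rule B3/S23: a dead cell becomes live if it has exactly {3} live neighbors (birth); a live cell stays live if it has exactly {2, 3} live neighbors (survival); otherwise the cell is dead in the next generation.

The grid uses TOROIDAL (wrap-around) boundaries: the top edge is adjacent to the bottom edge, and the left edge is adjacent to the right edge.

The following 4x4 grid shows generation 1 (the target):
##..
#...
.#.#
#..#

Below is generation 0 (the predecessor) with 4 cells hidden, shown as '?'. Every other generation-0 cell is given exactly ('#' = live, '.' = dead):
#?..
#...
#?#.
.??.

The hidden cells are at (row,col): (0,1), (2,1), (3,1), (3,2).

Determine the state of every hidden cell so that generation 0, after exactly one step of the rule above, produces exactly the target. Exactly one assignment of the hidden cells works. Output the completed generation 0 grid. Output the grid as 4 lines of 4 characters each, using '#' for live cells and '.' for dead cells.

Hidden generation-0 cells (in order): (0,1), (2,1), (3,1), (3,2).
A hidden cell only influences target cells in its own 3x3 neighborhood. Try each of the 2^4 = 16 assignments, step the completed generation 0 forward once under B3/S23, and compare with the target:
  (0,1)=. (2,1)=. (3,1)=. (3,2)=. -> step gives (0,0)='.' but target has '#' -> reject
  (0,1)=. (2,1)=. (3,1)=. (3,2)=# -> step gives (0,0)='.' but target has '#' -> reject
  (0,1)=. (2,1)=. (3,1)=# (3,2)=. -> step gives (2,0)='#' but target has '.' -> reject
  (0,1)=. (2,1)=. (3,1)=# (3,2)=# -> step gives (0,1)='.' but target has '#' -> reject
  (0,1)=. (2,1)=# (3,1)=. (3,2)=. -> step gives (0,0)='.' but target has '#' -> reject
  (0,1)=. (2,1)=# (3,1)=. (3,2)=# -> step gives (0,0)='.' but target has '#' -> reject
  (0,1)=. (2,1)=# (3,1)=# (3,2)=. -> step gives (2,0)='#' but target has '.' -> reject
  (0,1)=. (2,1)=# (3,1)=# (3,2)=# -> step gives (0,1)='.' but target has '#' -> reject
  (0,1)=# (2,1)=. (3,1)=. (3,2)=. -> step reproduces the target at every cell -> ACCEPT
  (0,1)=# (2,1)=. (3,1)=. (3,2)=# -> step gives (0,3)='#' but target has '.' -> reject
  (0,1)=# (2,1)=. (3,1)=# (3,2)=. -> step gives (2,0)='#' but target has '.' -> reject
  (0,1)=# (2,1)=. (3,1)=# (3,2)=# -> step gives (0,1)='.' but target has '#' -> reject
  (0,1)=# (2,1)=# (3,1)=. (3,2)=. -> step gives (1,0)='.' but target has '#' -> reject
  (0,1)=# (2,1)=# (3,1)=. (3,2)=# -> step gives (0,3)='#' but target has '.' -> reject
  (0,1)=# (2,1)=# (3,1)=# (3,2)=. -> step gives (1,0)='.' but target has '#' -> reject
  (0,1)=# (2,1)=# (3,1)=# (3,2)=# -> step gives (0,1)='.' but target has '#' -> reject
Unique solution: (0,1)=live, (2,1)=dead, (3,1)=dead, (3,2)=dead.
Check: live-neighbor counts of every cell in the completed generation 0:
2212
3524
1303
3423
Applying B3/S23 to generation 0 with these counts gives:
##..
#...
.#.#
#..#
which matches the target exactly.

Answer: ##..
#...
#.#.
....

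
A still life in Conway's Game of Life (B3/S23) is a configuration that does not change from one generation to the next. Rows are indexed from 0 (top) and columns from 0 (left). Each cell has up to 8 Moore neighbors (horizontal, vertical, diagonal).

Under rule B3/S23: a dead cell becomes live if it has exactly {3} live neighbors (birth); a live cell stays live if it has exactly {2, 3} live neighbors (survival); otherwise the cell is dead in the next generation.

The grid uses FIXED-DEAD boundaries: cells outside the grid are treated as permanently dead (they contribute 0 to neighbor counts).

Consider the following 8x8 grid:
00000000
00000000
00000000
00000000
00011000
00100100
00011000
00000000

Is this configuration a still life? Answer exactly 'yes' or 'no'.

Answer: yes

Derivation:
Compute generation 1 and compare to generation 0 (given above):
Generation 1:
00000000
00000000
00000000
00000000
00011000
00100100
00011000
00000000
The grids are IDENTICAL -> still life.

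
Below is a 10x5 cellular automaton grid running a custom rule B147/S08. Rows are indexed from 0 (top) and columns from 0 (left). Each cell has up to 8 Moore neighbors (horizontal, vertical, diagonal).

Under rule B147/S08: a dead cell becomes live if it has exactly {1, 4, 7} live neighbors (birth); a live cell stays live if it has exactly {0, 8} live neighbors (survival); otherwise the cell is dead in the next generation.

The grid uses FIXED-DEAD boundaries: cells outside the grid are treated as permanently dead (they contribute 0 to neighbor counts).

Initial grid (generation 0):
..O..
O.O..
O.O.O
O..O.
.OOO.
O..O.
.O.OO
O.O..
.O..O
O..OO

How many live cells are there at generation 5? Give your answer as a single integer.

Answer: 17

Derivation:
Simulating step by step:
Generation 0 (given above): 23 live cells
Generation 1: 10 live cells
O....
...OO
...O.
.....
.....
.O..O
..O..
.O.O.
...O.
.....
Generation 2: 22 live cells
OOO..
OO...
.....
..OOO
OOOOO
O...O
.....
O.O..
OO...
..OOO
Generation 3: 11 live cells
...O.
...O.
.....
.O...
.....
.O.O.
..O.O
.O.O.
..OO.
.....
Generation 4: 15 live cells
.....
.....
OO.OO
OOO..
...OO
O....
...O.
O....
O....
.O..O
Generation 5: 17 live cells
.....
.....
..O..
....O
.O...
OO...
..OOO
..OOO
..OOO
..OOO
Population at generation 5: 17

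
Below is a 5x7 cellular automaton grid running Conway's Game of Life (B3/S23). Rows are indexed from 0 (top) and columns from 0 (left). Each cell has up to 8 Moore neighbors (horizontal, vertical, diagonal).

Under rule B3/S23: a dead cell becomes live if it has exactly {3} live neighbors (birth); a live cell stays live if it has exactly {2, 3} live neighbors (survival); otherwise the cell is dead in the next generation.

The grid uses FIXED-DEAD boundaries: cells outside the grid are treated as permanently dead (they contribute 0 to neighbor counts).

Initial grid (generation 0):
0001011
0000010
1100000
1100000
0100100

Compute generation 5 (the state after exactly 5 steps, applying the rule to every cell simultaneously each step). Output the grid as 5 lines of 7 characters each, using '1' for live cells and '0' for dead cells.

Simulating step by step:
Generation 0 (given above): 10 live cells
Generation 1: 11 live cells
0000111
0000111
1100000
0010000
1100000
Generation 2: 8 live cells
0000101
0000101
0100010
0010000
0100000
Generation 3: 5 live cells
0000000
0000101
0000010
0110000
0000000
Generation 4: 2 live cells
0000000
0000010
0000010
0000000
0000000
Generation 5: 0 live cells
(generation 5 grid is the final answer)

Answer: 0000000
0000000
0000000
0000000
0000000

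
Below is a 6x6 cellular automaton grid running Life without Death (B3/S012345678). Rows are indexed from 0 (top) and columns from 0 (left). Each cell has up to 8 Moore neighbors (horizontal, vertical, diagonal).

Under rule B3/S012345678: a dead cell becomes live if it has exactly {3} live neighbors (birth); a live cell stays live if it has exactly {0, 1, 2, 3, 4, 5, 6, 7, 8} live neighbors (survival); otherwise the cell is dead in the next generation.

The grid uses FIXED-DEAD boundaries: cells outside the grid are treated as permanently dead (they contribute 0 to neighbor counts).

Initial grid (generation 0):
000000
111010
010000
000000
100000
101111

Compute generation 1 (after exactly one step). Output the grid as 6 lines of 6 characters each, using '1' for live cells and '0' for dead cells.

Simulating step by step:
Generation 0 (given above): 11 live cells
Generation 1: 18 live cells
(generation 1 grid is the final answer)

Answer: 010000
111010
111000
000000
110110
111111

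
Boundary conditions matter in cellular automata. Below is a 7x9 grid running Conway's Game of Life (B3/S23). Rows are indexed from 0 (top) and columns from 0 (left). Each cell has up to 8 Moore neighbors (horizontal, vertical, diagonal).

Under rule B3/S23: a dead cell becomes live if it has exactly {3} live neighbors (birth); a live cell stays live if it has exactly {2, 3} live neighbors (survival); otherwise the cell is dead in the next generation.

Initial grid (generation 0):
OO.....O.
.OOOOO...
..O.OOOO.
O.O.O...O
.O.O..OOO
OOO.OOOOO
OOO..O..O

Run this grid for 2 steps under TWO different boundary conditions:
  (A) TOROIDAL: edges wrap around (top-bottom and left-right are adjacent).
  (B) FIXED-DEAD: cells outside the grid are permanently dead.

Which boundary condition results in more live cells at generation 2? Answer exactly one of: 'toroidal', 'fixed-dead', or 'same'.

Under TOROIDAL boundary, generation 2:
.....OOOO
O....O...
......O..
OO.....O.
...O.....
...OOO...
...O..O..
Population = 16

Under FIXED-DEAD boundary, generation 2:
OO.......
OO....OO.
......OOO
.......O.
...O.....
....OO...
...OOO...
Population = 16

Comparison: toroidal=16, fixed-dead=16 -> same

Answer: same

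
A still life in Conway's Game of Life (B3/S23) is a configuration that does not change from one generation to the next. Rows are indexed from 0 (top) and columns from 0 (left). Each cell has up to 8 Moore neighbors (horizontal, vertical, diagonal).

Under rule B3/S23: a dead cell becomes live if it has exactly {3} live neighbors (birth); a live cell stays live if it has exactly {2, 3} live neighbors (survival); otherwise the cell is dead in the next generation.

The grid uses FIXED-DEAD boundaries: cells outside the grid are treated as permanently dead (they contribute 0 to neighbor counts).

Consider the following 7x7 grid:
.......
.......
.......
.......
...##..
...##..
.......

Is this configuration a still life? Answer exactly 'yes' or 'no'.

Compute generation 1 and compare to generation 0 (given above):
Generation 1:
.......
.......
.......
.......
...##..
...##..
.......
The grids are IDENTICAL -> still life.

Answer: yes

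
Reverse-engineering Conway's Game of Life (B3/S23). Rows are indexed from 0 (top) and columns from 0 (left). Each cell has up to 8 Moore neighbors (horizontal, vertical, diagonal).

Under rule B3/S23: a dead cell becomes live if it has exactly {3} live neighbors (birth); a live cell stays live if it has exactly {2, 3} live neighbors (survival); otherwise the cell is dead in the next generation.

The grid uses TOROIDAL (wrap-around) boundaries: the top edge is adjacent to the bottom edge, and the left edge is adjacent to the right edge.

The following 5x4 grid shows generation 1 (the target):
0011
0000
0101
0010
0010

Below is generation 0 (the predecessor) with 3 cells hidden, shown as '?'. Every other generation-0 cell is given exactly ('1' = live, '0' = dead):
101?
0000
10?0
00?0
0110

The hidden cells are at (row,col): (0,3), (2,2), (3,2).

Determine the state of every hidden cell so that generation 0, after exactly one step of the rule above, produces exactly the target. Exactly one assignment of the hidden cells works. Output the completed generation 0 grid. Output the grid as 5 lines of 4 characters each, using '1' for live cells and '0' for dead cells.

Hidden generation-0 cells (in order): (0,3), (2,2), (3,2).
A hidden cell only influences target cells in its own 3x3 neighborhood. Try each of the 2^3 = 8 assignments, step the completed generation 0 forward once under B3/S23, and compare with the target:
  (0,3)=0 (2,2)=0 (3,2)=0 -> step gives (1,1)='1' but target has '0' -> reject
  (0,3)=0 (2,2)=0 (3,2)=1 -> step gives (1,1)='1' but target has '0' -> reject
  (0,3)=0 (2,2)=1 (3,2)=0 -> step gives (2,1)='0' but target has '1' -> reject
  (0,3)=0 (2,2)=1 (3,2)=1 -> step reproduces the target at every cell -> ACCEPT
  (0,3)=1 (2,2)=0 (3,2)=0 -> step gives (0,0)='1' but target has '0' -> reject
  (0,3)=1 (2,2)=0 (3,2)=1 -> step gives (0,0)='1' but target has '0' -> reject
  (0,3)=1 (2,2)=1 (3,2)=0 -> step gives (0,0)='1' but target has '0' -> reject
  (0,3)=1 (2,2)=1 (3,2)=1 -> step gives (0,0)='1' but target has '0' -> reject
Unique solution: (0,3)=dead, (2,2)=live, (3,2)=live.
Check: live-neighbor counts of every cell in the completed generation 0:
1423
2424
0313
2534
2434
Applying B3/S23 to generation 0 with these counts gives:
0011
0000
0101
0010
0010
which matches the target exactly.

Answer: 1010
0000
1010
0010
0110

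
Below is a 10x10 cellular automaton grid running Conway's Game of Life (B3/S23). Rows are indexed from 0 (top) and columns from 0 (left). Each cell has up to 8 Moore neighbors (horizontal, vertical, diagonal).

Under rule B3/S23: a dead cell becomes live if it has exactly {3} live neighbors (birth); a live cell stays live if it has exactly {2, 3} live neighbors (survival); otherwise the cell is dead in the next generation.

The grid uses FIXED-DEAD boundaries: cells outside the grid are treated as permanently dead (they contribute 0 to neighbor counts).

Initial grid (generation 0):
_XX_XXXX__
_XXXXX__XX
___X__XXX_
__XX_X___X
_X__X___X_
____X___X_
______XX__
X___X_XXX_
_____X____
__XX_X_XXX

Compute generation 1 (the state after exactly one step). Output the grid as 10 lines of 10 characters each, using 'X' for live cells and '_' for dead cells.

Answer: _X____XXX_
_X_______X
_X____XX__
__XX_XX__X
__X_XX__XX
_____X__X_
______X___
________X_
___X_X___X
____X_X_X_

Derivation:
Simulating step by step:
Generation 0 (given above): 40 live cells
Generation 1: 29 live cells
(generation 1 grid is the final answer)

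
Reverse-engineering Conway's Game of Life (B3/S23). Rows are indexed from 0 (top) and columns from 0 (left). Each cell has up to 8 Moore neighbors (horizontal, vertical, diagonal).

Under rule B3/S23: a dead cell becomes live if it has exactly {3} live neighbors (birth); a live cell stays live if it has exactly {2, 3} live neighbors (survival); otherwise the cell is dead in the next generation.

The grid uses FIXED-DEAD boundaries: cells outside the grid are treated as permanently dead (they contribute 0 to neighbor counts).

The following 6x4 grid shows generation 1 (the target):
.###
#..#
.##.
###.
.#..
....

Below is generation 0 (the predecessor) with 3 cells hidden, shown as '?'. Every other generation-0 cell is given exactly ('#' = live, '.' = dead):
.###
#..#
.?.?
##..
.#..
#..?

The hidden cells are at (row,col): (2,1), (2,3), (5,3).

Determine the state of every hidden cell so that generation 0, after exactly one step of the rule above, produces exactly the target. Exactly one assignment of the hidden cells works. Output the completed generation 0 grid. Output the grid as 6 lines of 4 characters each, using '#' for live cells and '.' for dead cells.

Answer: .###
#..#
.#..
##..
.#..
#...

Derivation:
Hidden generation-0 cells (in order): (2,1), (2,3), (5,3).
A hidden cell only influences target cells in its own 3x3 neighborhood. Try each of the 2^3 = 8 assignments, step the completed generation 0 forward once under B3/S23, and compare with the target:
  (2,1)=. (2,3)=. (5,3)=. -> step gives (1,0)='.' but target has '#' -> reject
  (2,1)=. (2,3)=. (5,3)=# -> step gives (1,0)='.' but target has '#' -> reject
  (2,1)=. (2,3)=# (5,3)=. -> step gives (1,0)='.' but target has '#' -> reject
  (2,1)=. (2,3)=# (5,3)=# -> step gives (1,0)='.' but target has '#' -> reject
  (2,1)=# (2,3)=. (5,3)=. -> step reproduces the target at every cell -> ACCEPT
  (2,1)=# (2,3)=. (5,3)=# -> step gives (4,2)='#' but target has '.' -> reject
  (2,1)=# (2,3)=# (5,3)=. -> step gives (2,2)='.' but target has '#' -> reject
  (2,1)=# (2,3)=# (5,3)=# -> step gives (2,2)='.' but target has '#' -> reject
Unique solution: (2,1)=live, (2,3)=dead, (5,3)=dead.
Check: live-neighbor counts of every cell in the completed generation 0:
2232
2452
4331
3330
4320
1210
Applying B3/S23 to generation 0 with these counts gives:
.###
#..#
.##.
###.
.#..
....
which matches the target exactly.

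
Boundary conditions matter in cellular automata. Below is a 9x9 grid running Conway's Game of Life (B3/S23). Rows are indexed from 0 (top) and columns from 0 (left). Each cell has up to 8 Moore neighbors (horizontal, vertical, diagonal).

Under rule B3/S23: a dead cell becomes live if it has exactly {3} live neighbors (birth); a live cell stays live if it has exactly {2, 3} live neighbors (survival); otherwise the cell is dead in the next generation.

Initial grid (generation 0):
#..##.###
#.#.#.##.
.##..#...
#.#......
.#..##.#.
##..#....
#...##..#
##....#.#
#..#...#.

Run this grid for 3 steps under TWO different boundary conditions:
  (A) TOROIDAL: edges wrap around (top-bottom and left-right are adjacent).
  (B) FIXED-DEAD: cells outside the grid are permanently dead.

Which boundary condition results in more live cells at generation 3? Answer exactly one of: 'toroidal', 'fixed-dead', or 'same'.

Under TOROIDAL boundary, generation 3:
..#......
#.#....#.
#..#...#.
#.....#..
......##.
......##.
..##..##.
.##......
.###.....
Population = 22

Under FIXED-DEAD boundary, generation 3:
.##.###..
#...#....
...#.###.
.#.......
.........
.##......
#.##...#.
#..###..#
##...###.
Population = 28

Comparison: toroidal=22, fixed-dead=28 -> fixed-dead

Answer: fixed-dead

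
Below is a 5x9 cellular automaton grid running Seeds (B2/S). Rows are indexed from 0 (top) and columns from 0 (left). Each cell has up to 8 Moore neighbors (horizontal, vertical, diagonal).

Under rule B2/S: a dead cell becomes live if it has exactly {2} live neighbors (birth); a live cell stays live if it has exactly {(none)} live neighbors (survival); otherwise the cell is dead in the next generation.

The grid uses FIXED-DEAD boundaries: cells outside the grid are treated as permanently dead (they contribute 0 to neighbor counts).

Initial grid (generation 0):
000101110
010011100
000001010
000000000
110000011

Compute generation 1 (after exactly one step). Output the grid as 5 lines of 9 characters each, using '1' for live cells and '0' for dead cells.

Simulating step by step:
Generation 0 (given above): 14 live cells
Generation 1: 6 live cells
(generation 1 grid is the final answer)

Answer: 001000000
001100001
000000000
110000000
000000000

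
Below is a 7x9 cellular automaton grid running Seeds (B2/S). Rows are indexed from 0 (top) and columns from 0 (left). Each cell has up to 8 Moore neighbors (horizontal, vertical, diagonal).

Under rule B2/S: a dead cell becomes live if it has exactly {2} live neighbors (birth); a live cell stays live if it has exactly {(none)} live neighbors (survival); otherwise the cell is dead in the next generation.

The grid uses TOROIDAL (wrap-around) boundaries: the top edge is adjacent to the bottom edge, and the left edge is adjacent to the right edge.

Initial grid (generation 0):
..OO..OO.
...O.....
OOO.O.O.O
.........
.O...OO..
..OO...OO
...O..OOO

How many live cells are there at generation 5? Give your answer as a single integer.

Simulating step by step:
Generation 0 (given above): 22 live cells
Generation 1: 14 live cells
.....O...
.........
.....O.O.
...OO...O
O..OO...O
.O.......
OO...O...
Generation 2: 19 live cells
OO..O.O..
....OO...
...O..O.O
..O...O..
.O...O.O.
...O.O...
..O.O.O..
Generation 3: 16 live cells
..O....O.
.OO.....O
..O......
OO.OO...O
...O.....
.O.....O.
O......O.
Generation 4: 11 live cells
...O..O..
O......O.
....O..O.
.........
.......O.
O.O...O..
..O......
Generation 5: 20 live cells
.OO....OO
...OOO...
......O..
......OOO
.O....O.O
...O...OO
.....OOO.
Population at generation 5: 20

Answer: 20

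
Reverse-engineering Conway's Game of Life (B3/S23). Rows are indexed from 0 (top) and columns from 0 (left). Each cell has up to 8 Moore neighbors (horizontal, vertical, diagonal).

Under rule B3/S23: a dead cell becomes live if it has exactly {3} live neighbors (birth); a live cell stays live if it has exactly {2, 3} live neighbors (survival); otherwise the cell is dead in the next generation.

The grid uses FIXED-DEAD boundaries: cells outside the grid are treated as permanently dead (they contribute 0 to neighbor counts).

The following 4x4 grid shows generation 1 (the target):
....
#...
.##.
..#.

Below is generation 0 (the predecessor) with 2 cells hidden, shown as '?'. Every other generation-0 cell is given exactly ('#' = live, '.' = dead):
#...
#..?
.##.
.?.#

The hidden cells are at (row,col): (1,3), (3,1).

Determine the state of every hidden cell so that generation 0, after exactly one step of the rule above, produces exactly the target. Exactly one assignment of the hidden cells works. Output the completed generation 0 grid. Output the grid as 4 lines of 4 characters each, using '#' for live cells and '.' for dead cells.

Hidden generation-0 cells (in order): (1,3), (3,1).
A hidden cell only influences target cells in its own 3x3 neighborhood. Try each of the 2^2 = 4 assignments, step the completed generation 0 forward once under B3/S23, and compare with the target:
  (1,3)=. (3,1)=. -> step reproduces the target at every cell -> ACCEPT
  (1,3)=. (3,1)=# -> step gives (2,0)='#' but target has '.' -> reject
  (1,3)=# (3,1)=. -> step gives (1,2)='#' but target has '.' -> reject
  (1,3)=# (3,1)=# -> step gives (1,2)='#' but target has '.' -> reject
Unique solution: (1,3)=dead, (3,1)=dead.
Check: live-neighbor counts of every cell in the completed generation 0:
1200
2421
2222
1231
Applying B3/S23 to generation 0 with these counts gives:
....
#...
.##.
..#.
which matches the target exactly.

Answer: #...
#...
.##.
...#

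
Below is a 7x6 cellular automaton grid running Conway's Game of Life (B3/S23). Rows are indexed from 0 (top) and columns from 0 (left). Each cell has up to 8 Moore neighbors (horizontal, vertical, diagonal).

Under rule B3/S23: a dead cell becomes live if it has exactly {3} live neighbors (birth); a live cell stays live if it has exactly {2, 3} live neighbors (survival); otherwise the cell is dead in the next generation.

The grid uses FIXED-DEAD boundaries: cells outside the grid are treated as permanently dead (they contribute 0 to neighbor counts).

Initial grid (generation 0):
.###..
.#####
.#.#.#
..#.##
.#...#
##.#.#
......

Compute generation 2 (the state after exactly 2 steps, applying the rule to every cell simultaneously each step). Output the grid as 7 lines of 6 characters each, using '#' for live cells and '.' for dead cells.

Simulating step by step:
Generation 0 (given above): 20 live cells
Generation 1: 16 live cells
.#....
#....#
.#....
.###.#
##.#.#
###.#.
......
Generation 2: 12 live cells
(generation 2 grid is the final answer)

Answer: ......
##....
##..#.
...#..
.....#
#.###.
.#....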